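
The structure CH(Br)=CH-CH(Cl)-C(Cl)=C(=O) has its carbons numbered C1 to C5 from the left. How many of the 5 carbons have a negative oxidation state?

Tallying each carbon's bonds:
C1: 2C, 1H, 1Br → 0 − 1 + 1 = 0
C2: 3C, 1H → 0 − 1 = -1
C3: 2C, 1H, 1Cl → 0 − 1 + 1 = 0
C4: 3C, 1Cl → 0 + 1 = +1
C5: 2C, 2O → 0 + 2 = +2
1 carbon (C2) meets the condition.

1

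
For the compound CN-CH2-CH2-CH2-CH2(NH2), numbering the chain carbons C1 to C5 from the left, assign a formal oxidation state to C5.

Count +1 for every bond to an atom more electronegative than carbon and −1 for every bond to one less electronegative; C–C bonds are 0.
C5 has one bond to C (0), one bond to H (-1), one bond to N (+1), one bond to H (-1).
Oxidation state = 0 − 1 + 1 − 1 = -1.

-1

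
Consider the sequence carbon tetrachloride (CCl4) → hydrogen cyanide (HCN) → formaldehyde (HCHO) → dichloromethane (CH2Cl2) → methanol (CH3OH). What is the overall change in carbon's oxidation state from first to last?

Carbon oxidation states along the series — carbon tetrachloride: +4, hydrogen cyanide: +2, formaldehyde: 0, dichloromethane: 0, methanol: -2.
Net change = -2 − (+4) = -6.

-6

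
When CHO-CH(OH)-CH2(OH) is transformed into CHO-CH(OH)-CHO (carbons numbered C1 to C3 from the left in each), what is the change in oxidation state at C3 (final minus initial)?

Before: C3 has 1 bond to C, 2 bonds to H, 1 bond to O → oxidation state -1.
After: C3 has 1 bond to C, 1 bond to H, 2 bonds to O → oxidation state +1.
Δ = +1 − (-1) = +2, so this is an oxidation at C3.

+2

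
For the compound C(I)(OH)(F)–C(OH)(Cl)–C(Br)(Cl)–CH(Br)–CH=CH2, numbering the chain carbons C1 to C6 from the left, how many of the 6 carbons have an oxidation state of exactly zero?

Count +1 for every bond to an atom more electronegative than carbon and −1 for every bond to one less electronegative; C–C bonds are 0. Tallying each carbon:
C1: 1C, 1O, 1F, 1I → 0 + 1 + 1 + 1 = +3
C2: 2C, 1O, 1Cl → 0 + 1 + 1 = +2
C3: 2C, 1Cl, 1Br → 0 + 1 + 1 = +2
C4: 2C, 1H, 1Br → 0 − 1 + 1 = 0
C5: 3C, 1H → 0 − 1 = -1
C6: 2C, 2H → 0 − 2 = -2
1 carbon (C4) meets the condition.

1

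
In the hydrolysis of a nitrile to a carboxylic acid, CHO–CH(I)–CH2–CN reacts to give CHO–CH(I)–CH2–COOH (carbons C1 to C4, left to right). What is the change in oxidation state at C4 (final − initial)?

Before: C4 has 1 bond to C, 3 bonds to N → oxidation state +3.
After: C4 has 1 bond to C, 3 bonds to O → oxidation state +3.
Δ = +3 − (+3) = 0, so no net redox change at C4.

0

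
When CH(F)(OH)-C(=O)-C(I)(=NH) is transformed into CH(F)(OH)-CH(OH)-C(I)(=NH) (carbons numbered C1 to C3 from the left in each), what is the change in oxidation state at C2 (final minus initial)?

-2

Before: C2 has 2 bonds to C, 2 bonds to O → oxidation state +2.
After: C2 has 2 bonds to C, 1 bond to H, 1 bond to O → oxidation state 0.
Δ = 0 − (+2) = -2, so this is a reduction at C2.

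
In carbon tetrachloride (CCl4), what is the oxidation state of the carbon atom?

The carbon has one bond to Cl (+1), one bond to Cl (+1), one bond to Cl (+1), one bond to Cl (+1).
Oxidation state = +1 + 1 + 1 + 1 = +4.

+4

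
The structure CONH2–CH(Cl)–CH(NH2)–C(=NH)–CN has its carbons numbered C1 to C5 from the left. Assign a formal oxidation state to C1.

+3

Assign +1 per bond to O/N/halogen, −1 per bond to H or an electropositive element, and 0 per bond to carbon.
C1 has one bond to C (0), a double bond to O (2×+1 = +2), one bond to N (+1).
Oxidation state = 0 + 2 + 1 = +3.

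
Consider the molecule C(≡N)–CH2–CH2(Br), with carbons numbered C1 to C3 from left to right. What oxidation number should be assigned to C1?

C1 has one bond to C (0), a triple bond to N (3×+1 = +3).
Oxidation state = 0 + 3 = +3.

+3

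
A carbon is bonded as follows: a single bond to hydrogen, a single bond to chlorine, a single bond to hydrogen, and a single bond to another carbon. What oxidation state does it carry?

-1

Assign +1 per bond to O/N/halogen, −1 per bond to H or an electropositive element, and 0 per bond to carbon.
The carbon has one bond to C (0), one bond to H (-1), one bond to Cl (+1), one bond to H (-1).
Oxidation state = 0 − 1 + 1 − 1 = -1.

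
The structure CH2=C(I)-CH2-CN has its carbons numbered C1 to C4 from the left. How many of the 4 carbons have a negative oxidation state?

2

Assign +1 per bond to O/N/halogen, −1 per bond to H or an electropositive element, and 0 per bond to carbon. Tallying each carbon:
C1: 2C, 2H → 0 − 2 = -2
C2: 3C, 1I → 0 + 1 = +1
C3: 2C, 2H → 0 − 2 = -2
C4: 1C, 3N → 0 + 3 = +3
2 carbons (C1, C3) meet the condition.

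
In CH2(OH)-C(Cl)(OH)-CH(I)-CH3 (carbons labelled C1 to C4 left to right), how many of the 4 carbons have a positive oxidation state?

Each bond to a more electronegative atom (O, N, halogen) counts +1, each bond to a less electronegative atom (H, metal, B, Si) counts −1, and each C–C bond counts 0. Tallying each carbon:
C1: 1C, 2H, 1O → 0 − 2 + 1 = -1
C2: 2C, 1O, 1Cl → 0 + 1 + 1 = +2
C3: 2C, 1H, 1I → 0 − 1 + 1 = 0
C4: 1C, 3H → 0 − 3 = -3
1 carbon (C2) meets the condition.

1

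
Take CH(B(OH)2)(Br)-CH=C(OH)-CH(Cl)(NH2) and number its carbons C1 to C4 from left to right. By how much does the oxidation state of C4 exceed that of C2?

+2

C4: 1C, 1H, 1N, 1Cl → 0 − 1 + 1 + 1 = +1
C2: 3C, 1H → 0 − 1 = -1
Difference: +1 − (-1) = +2.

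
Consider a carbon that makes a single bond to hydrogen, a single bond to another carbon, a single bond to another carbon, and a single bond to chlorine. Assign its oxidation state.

0

Assign +1 per bond to O/N/halogen, −1 per bond to H or an electropositive element, and 0 per bond to carbon.
The carbon has one bond to C (0), one bond to C (0), one bond to Cl (+1), one bond to H (-1).
Oxidation state = 0 + 0 + 1 − 1 = 0.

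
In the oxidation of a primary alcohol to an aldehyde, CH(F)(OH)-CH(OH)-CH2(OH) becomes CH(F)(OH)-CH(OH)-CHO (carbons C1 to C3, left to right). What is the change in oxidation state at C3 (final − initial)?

Before: C3 has 1 bond to C, 2 bonds to H, 1 bond to O → oxidation state -1.
After: C3 has 1 bond to C, 1 bond to H, 2 bonds to O → oxidation state +1.
Δ = +1 − (-1) = +2, so this is an oxidation at C3.

+2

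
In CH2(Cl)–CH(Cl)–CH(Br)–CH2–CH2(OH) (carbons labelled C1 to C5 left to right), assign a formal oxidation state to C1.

-1

Assign +1 per bond to O/N/halogen, −1 per bond to H or an electropositive element, and 0 per bond to carbon.
C1 has one bond to C (0), one bond to Cl (+1), one bond to H (-1), one bond to H (-1).
Oxidation state = 0 + 1 − 1 − 1 = -1.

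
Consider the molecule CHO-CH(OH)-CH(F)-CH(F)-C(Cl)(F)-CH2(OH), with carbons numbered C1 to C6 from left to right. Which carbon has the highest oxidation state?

C5

Tallying each carbon's bonds:
C1: 1C, 1H, 2O → 0 − 1 + 2 = +1
C2: 2C, 1H, 1O → 0 − 1 + 1 = 0
C3: 2C, 1H, 1F → 0 − 1 + 1 = 0
C4: 2C, 1H, 1F → 0 − 1 + 1 = 0
C5: 2C, 1F, 1Cl → 0 + 1 + 1 = +2
C6: 1C, 2H, 1O → 0 − 2 + 1 = -1
The most oxidised carbon is C5 at +2.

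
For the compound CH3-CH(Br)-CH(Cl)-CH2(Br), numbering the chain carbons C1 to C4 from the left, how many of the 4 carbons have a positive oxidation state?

Tallying each carbon's bonds:
C1: 1C, 3H → 0 − 3 = -3
C2: 2C, 1H, 1Br → 0 − 1 + 1 = 0
C3: 2C, 1H, 1Cl → 0 − 1 + 1 = 0
C4: 1C, 2H, 1Br → 0 − 2 + 1 = -1
0 carbons meet the condition.

0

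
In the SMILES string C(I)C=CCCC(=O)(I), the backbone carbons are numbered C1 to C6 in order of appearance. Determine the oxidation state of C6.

Each bond to a more electronegative atom (O, N, halogen) counts +1, each bond to a less electronegative atom (H, metal, B, Si) counts −1, and each C–C bond counts 0.
C6 has one bond to C (0), a double bond to O (2×+1 = +2), one bond to I (+1).
Oxidation state = 0 + 2 + 1 = +3.

+3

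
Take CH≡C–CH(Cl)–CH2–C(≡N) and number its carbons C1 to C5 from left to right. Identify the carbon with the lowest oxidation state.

Assign +1 per bond to O/N/halogen, −1 per bond to H or an electropositive element, and 0 per bond to carbon. Tallying each carbon:
C1: 3C, 1H → 0 − 1 = -1
C2: 4C → 0 = 0
C3: 2C, 1H, 1Cl → 0 − 1 + 1 = 0
C4: 2C, 2H → 0 − 2 = -2
C5: 1C, 3N → 0 + 3 = +3
The most reduced carbon is C4 at -2.

C4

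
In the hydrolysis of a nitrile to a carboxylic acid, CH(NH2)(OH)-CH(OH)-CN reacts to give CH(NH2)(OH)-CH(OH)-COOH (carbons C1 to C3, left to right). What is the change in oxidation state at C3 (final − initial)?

Before: C3 has 1 bond to C, 3 bonds to N → oxidation state +3.
After: C3 has 1 bond to C, 3 bonds to O → oxidation state +3.
Δ = +3 − (+3) = 0, so no net redox change at C3.

0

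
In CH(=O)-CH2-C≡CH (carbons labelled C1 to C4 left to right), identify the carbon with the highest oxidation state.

C1

Count +1 for every bond to an atom more electronegative than carbon and −1 for every bond to one less electronegative; C–C bonds are 0. Tallying each carbon:
C1: 1C, 1H, 2O → 0 − 1 + 2 = +1
C2: 2C, 2H → 0 − 2 = -2
C3: 4C → 0 = 0
C4: 3C, 1H → 0 − 1 = -1
The most oxidised carbon is C1 at +1.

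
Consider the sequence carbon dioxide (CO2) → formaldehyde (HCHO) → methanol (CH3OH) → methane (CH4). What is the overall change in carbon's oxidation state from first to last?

Carbon oxidation states along the series — carbon dioxide: +4, formaldehyde: 0, methanol: -2, methane: -4.
Net change = -4 − (+4) = -8.

-8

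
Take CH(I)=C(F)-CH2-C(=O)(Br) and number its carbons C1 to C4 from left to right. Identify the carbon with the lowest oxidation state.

C3

Tallying each carbon's bonds:
C1: 2C, 1H, 1I → 0 − 1 + 1 = 0
C2: 3C, 1F → 0 + 1 = +1
C3: 2C, 2H → 0 − 2 = -2
C4: 1C, 2O, 1Br → 0 + 2 + 1 = +3
The most reduced carbon is C3 at -2.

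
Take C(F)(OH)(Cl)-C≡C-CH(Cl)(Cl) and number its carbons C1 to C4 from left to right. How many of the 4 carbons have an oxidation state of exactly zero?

Tallying each carbon's bonds:
C1: 1C, 1O, 1F, 1Cl → 0 + 1 + 1 + 1 = +3
C2: 4C → 0 = 0
C3: 4C → 0 = 0
C4: 1C, 1H, 2Cl → 0 − 1 + 2 = +1
2 carbons (C2, C3) meet the condition.

2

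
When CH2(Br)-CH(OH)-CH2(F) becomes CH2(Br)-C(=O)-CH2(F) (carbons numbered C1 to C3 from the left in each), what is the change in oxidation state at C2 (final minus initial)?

Before: C2 has 2 bonds to C, 1 bond to H, 1 bond to O → oxidation state 0.
After: C2 has 2 bonds to C, 2 bonds to O → oxidation state +2.
Δ = +2 − (0) = +2, so this is an oxidation at C2.

+2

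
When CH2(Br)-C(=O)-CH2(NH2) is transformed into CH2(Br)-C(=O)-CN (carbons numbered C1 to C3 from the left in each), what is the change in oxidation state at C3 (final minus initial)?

+4

Before: C3 has 1 bond to C, 2 bonds to H, 1 bond to N → oxidation state -1.
After: C3 has 1 bond to C, 3 bonds to N → oxidation state +3.
Δ = +3 − (-1) = +4, so this is an oxidation at C3.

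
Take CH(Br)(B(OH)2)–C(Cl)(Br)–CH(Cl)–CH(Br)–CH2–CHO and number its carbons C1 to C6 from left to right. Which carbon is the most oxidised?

Tallying each carbon's bonds:
C1: 1C, 1H, 1Br, 1B → 0 − 1 + 1 − 1 = -1
C2: 2C, 1Cl, 1Br → 0 + 1 + 1 = +2
C3: 2C, 1H, 1Cl → 0 − 1 + 1 = 0
C4: 2C, 1H, 1Br → 0 − 1 + 1 = 0
C5: 2C, 2H → 0 − 2 = -2
C6: 1C, 1H, 2O → 0 − 1 + 2 = +1
The most oxidised carbon is C2 at +2.

C2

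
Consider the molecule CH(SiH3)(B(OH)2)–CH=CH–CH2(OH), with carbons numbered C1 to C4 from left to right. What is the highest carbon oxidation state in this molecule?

-1

Tallying each carbon's bonds:
C1: 1C, 1H, 1B, 1Si → 0 − 1 − 1 − 1 = -3
C2: 3C, 1H → 0 − 1 = -1
C3: 3C, 1H → 0 − 1 = -1
C4: 1C, 2H, 1O → 0 − 2 + 1 = -1
The highest value is -1.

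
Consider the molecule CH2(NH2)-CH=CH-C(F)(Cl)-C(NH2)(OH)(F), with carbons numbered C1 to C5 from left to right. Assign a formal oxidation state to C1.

C1 has one bond to C (0), one bond to N (+1), one bond to H (-1), one bond to H (-1).
Oxidation state = 0 + 1 − 1 − 1 = -1.

-1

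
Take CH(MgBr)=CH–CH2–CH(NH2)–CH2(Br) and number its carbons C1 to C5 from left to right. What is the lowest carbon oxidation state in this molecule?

Tallying each carbon's bonds:
C1: 2C, 1H, 1Mg → 0 − 1 − 1 = -2
C2: 3C, 1H → 0 − 1 = -1
C3: 2C, 2H → 0 − 2 = -2
C4: 2C, 1H, 1N → 0 − 1 + 1 = 0
C5: 1C, 2H, 1Br → 0 − 2 + 1 = -1
The lowest value is -2.

-2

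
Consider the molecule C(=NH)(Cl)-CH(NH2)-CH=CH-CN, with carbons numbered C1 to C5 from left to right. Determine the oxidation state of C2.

0

Each bond to a more electronegative atom (O, N, halogen) counts +1, each bond to a less electronegative atom (H, metal, B, Si) counts −1, and each C–C bond counts 0.
C2 has one bond to C (0), one bond to C (0), one bond to N (+1), one bond to H (-1).
Oxidation state = 0 + 0 + 1 − 1 = 0.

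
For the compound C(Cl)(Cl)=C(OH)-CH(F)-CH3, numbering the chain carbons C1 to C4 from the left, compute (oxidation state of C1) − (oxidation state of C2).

+1

C1: 2C, 2Cl → 0 + 2 = +2
C2: 3C, 1O → 0 + 1 = +1
Difference: +2 − (+1) = +1.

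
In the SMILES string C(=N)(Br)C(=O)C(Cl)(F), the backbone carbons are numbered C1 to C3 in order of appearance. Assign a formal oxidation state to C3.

+1

C3 has one bond to C (0), one bond to Cl (+1), one bond to F (+1), one bond to H (-1).
Oxidation state = 0 + 1 + 1 − 1 = +1.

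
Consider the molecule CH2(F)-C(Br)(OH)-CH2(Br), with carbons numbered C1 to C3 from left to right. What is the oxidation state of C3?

-1

Count +1 for every bond to an atom more electronegative than carbon and −1 for every bond to one less electronegative; C–C bonds are 0.
C3 has one bond to C (0), one bond to H (-1), one bond to Br (+1), one bond to H (-1).
Oxidation state = 0 − 1 + 1 − 1 = -1.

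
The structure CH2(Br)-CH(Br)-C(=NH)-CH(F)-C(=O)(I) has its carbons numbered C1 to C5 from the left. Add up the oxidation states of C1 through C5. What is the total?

Count +1 for every bond to an atom more electronegative than carbon and −1 for every bond to one less electronegative; C–C bonds are 0. Tallying each carbon:
C1: 1C, 2H, 1Br → 0 − 2 + 1 = -1
C2: 2C, 1H, 1Br → 0 − 1 + 1 = 0
C3: 2C, 2N → 0 + 2 = +2
C4: 2C, 1H, 1F → 0 − 1 + 1 = 0
C5: 1C, 2O, 1I → 0 + 2 + 1 = +3
Sum = -1 + 0 + 2 + 0 + 3 = +4.

+4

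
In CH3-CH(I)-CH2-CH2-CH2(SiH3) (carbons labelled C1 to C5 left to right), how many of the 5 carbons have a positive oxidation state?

0

Tallying each carbon's bonds:
C1: 1C, 3H → 0 − 3 = -3
C2: 2C, 1H, 1I → 0 − 1 + 1 = 0
C3: 2C, 2H → 0 − 2 = -2
C4: 2C, 2H → 0 − 2 = -2
C5: 1C, 2H, 1Si → 0 − 2 − 1 = -3
0 carbons meet the condition.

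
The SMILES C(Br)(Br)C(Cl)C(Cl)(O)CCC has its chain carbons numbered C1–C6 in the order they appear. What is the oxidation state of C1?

+1

Assign +1 per bond to O/N/halogen, −1 per bond to H or an electropositive element, and 0 per bond to carbon.
C1 has one bond to C (0), one bond to Br (+1), one bond to H (-1), one bond to Br (+1).
Oxidation state = 0 + 1 − 1 + 1 = +1.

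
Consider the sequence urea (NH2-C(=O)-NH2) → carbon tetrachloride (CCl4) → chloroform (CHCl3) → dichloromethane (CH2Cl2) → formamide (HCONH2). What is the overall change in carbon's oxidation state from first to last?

-2

Carbon oxidation states along the series — urea: +4, carbon tetrachloride: +4, chloroform: +2, dichloromethane: 0, formamide: +2.
Net change = +2 − (+4) = -2.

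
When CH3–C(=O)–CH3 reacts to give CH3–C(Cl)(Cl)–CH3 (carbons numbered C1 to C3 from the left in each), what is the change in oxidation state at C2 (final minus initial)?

0

Before: C2 has 2 bonds to C, 2 bonds to O → oxidation state +2.
After: C2 has 2 bonds to C, 2 bonds to Cl → oxidation state +2.
Δ = +2 − (+2) = 0, so no net redox change at C2.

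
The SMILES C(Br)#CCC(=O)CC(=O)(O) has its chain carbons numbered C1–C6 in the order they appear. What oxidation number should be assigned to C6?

Each bond to a more electronegative atom (O, N, halogen) counts +1, each bond to a less electronegative atom (H, metal, B, Si) counts −1, and each C–C bond counts 0.
C6 has one bond to C (0), a double bond to O (2×+1 = +2), one bond to O (+1).
Oxidation state = 0 + 2 + 1 = +3.

+3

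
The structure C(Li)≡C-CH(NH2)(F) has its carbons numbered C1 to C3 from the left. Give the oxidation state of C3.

+1

C3 has one bond to C (0), one bond to N (+1), one bond to F (+1), one bond to H (-1).
Oxidation state = 0 + 1 + 1 − 1 = +1.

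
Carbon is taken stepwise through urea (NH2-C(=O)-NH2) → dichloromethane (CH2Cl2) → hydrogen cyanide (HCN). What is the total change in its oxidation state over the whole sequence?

Carbon oxidation states along the series — urea: +4, dichloromethane: 0, hydrogen cyanide: +2.
Net change = +2 − (+4) = -2.

-2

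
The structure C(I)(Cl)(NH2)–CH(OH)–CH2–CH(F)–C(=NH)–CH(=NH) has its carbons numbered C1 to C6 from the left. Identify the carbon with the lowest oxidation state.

Assign +1 per bond to O/N/halogen, −1 per bond to H or an electropositive element, and 0 per bond to carbon. Tallying each carbon:
C1: 1C, 1N, 1Cl, 1I → 0 + 1 + 1 + 1 = +3
C2: 2C, 1H, 1O → 0 − 1 + 1 = 0
C3: 2C, 2H → 0 − 2 = -2
C4: 2C, 1H, 1F → 0 − 1 + 1 = 0
C5: 2C, 2N → 0 + 2 = +2
C6: 1C, 1H, 2N → 0 − 1 + 2 = +1
The most reduced carbon is C3 at -2.

C3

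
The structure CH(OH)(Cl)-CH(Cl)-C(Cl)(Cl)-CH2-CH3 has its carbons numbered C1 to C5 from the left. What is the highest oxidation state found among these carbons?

+2

Count +1 for every bond to an atom more electronegative than carbon and −1 for every bond to one less electronegative; C–C bonds are 0. Tallying each carbon:
C1: 1C, 1H, 1O, 1Cl → 0 − 1 + 1 + 1 = +1
C2: 2C, 1H, 1Cl → 0 − 1 + 1 = 0
C3: 2C, 2Cl → 0 + 2 = +2
C4: 2C, 2H → 0 − 2 = -2
C5: 1C, 3H → 0 − 3 = -3
The highest value is +2.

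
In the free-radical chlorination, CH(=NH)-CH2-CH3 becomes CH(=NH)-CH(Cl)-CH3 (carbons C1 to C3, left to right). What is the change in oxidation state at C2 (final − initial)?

+2

Before: C2 has 2 bonds to C, 2 bonds to H → oxidation state -2.
After: C2 has 2 bonds to C, 1 bond to H, 1 bond to Cl → oxidation state 0.
Δ = 0 − (-2) = +2, so this is an oxidation at C2.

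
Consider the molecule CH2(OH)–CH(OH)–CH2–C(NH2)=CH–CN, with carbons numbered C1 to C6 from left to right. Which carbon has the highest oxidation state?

Tallying each carbon's bonds:
C1: 1C, 2H, 1O → 0 − 2 + 1 = -1
C2: 2C, 1H, 1O → 0 − 1 + 1 = 0
C3: 2C, 2H → 0 − 2 = -2
C4: 3C, 1N → 0 + 1 = +1
C5: 3C, 1H → 0 − 1 = -1
C6: 1C, 3N → 0 + 3 = +3
The most oxidised carbon is C6 at +3.

C6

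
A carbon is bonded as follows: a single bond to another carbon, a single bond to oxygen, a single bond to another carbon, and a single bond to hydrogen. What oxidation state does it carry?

The carbon has one bond to C (0), one bond to C (0), one bond to H (-1), one bond to O (+1).
Oxidation state = 0 + 0 − 1 + 1 = 0.

0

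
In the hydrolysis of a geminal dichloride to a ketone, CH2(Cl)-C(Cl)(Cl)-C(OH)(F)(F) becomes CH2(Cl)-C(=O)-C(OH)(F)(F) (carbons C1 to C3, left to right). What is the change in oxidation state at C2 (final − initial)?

0

Before: C2 has 2 bonds to C, 2 bonds to Cl → oxidation state +2.
After: C2 has 2 bonds to C, 2 bonds to O → oxidation state +2.
Δ = +2 − (+2) = 0, so no net redox change at C2.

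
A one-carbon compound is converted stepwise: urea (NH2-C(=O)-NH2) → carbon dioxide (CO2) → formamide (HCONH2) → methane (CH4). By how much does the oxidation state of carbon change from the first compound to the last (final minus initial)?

-8

Carbon oxidation states along the series — urea: +4, carbon dioxide: +4, formamide: +2, methane: -4.
Net change = -4 − (+4) = -8.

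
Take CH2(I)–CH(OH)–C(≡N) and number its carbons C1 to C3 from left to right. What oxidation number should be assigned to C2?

Each bond to a more electronegative atom (O, N, halogen) counts +1, each bond to a less electronegative atom (H, metal, B, Si) counts −1, and each C–C bond counts 0.
C2 has one bond to C (0), one bond to C (0), one bond to H (-1), one bond to O (+1).
Oxidation state = 0 + 0 − 1 + 1 = 0.

0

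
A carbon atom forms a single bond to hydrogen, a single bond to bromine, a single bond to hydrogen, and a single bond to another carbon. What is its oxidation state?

Count +1 for every bond to an atom more electronegative than carbon and −1 for every bond to one less electronegative; C–C bonds are 0.
The carbon has one bond to C (0), one bond to Br (+1), one bond to H (-1), one bond to H (-1).
Oxidation state = 0 + 1 − 1 − 1 = -1.

-1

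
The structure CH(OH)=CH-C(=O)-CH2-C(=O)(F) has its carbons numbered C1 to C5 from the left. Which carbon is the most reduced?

Tallying each carbon's bonds:
C1: 2C, 1H, 1O → 0 − 1 + 1 = 0
C2: 3C, 1H → 0 − 1 = -1
C3: 2C, 2O → 0 + 2 = +2
C4: 2C, 2H → 0 − 2 = -2
C5: 1C, 2O, 1F → 0 + 2 + 1 = +3
The most reduced carbon is C4 at -2.

C4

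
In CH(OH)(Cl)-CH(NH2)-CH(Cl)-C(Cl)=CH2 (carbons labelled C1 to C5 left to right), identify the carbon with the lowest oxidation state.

C5

Tallying each carbon's bonds:
C1: 1C, 1H, 1O, 1Cl → 0 − 1 + 1 + 1 = +1
C2: 2C, 1H, 1N → 0 − 1 + 1 = 0
C3: 2C, 1H, 1Cl → 0 − 1 + 1 = 0
C4: 3C, 1Cl → 0 + 1 = +1
C5: 2C, 2H → 0 − 2 = -2
The most reduced carbon is C5 at -2.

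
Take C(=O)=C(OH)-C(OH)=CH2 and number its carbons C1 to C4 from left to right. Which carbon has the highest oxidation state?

C1

Each bond to a more electronegative atom (O, N, halogen) counts +1, each bond to a less electronegative atom (H, metal, B, Si) counts −1, and each C–C bond counts 0. Tallying each carbon:
C1: 2C, 2O → 0 + 2 = +2
C2: 3C, 1O → 0 + 1 = +1
C3: 3C, 1O → 0 + 1 = +1
C4: 2C, 2H → 0 − 2 = -2
The most oxidised carbon is C1 at +2.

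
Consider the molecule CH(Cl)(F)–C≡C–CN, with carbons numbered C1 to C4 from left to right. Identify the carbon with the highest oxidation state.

Assign +1 per bond to O/N/halogen, −1 per bond to H or an electropositive element, and 0 per bond to carbon. Tallying each carbon:
C1: 1C, 1H, 1F, 1Cl → 0 − 1 + 1 + 1 = +1
C2: 4C → 0 = 0
C3: 4C → 0 = 0
C4: 1C, 3N → 0 + 3 = +3
The most oxidised carbon is C4 at +3.

C4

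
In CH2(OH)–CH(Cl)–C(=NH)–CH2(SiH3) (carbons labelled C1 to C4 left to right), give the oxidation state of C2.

Bonds to more-electronegative neighbours contribute +1 each, bonds to H or metals contribute −1 each, and C–C bonds contribute 0.
C2 has one bond to C (0), one bond to C (0), one bond to H (-1), one bond to Cl (+1).
Oxidation state = 0 + 0 − 1 + 1 = 0.

0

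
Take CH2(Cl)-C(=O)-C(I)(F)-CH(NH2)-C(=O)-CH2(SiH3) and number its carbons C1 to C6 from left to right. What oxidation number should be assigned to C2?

+2

C2 has one bond to C (0), one bond to C (0), a double bond to O (2×+1 = +2).
Oxidation state = 0 + 0 + 2 = +2.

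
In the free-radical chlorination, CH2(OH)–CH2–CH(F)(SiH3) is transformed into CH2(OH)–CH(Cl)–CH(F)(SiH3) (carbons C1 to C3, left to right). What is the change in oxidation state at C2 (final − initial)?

Before: C2 has 2 bonds to C, 2 bonds to H → oxidation state -2.
After: C2 has 2 bonds to C, 1 bond to H, 1 bond to Cl → oxidation state 0.
Δ = 0 − (-2) = +2, so this is an oxidation at C2.

+2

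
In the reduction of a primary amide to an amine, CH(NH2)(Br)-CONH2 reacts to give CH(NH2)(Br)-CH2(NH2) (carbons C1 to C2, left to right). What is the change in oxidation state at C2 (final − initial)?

-4

Before: C2 has 1 bond to C, 2 bonds to O, 1 bond to N → oxidation state +3.
After: C2 has 1 bond to C, 2 bonds to H, 1 bond to N → oxidation state -1.
Δ = -1 − (+3) = -4, so this is a reduction at C2.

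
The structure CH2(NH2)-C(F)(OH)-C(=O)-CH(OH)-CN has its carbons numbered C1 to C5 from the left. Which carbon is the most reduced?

Tallying each carbon's bonds:
C1: 1C, 2H, 1N → 0 − 2 + 1 = -1
C2: 2C, 1O, 1F → 0 + 1 + 1 = +2
C3: 2C, 2O → 0 + 2 = +2
C4: 2C, 1H, 1O → 0 − 1 + 1 = 0
C5: 1C, 3N → 0 + 3 = +3
The most reduced carbon is C1 at -1.

C1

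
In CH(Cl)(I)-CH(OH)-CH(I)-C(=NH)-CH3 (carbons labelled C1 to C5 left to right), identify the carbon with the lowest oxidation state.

Each bond to a more electronegative atom (O, N, halogen) counts +1, each bond to a less electronegative atom (H, metal, B, Si) counts −1, and each C–C bond counts 0. Tallying each carbon:
C1: 1C, 1H, 1Cl, 1I → 0 − 1 + 1 + 1 = +1
C2: 2C, 1H, 1O → 0 − 1 + 1 = 0
C3: 2C, 1H, 1I → 0 − 1 + 1 = 0
C4: 2C, 2N → 0 + 2 = +2
C5: 1C, 3H → 0 − 3 = -3
The most reduced carbon is C5 at -3.

C5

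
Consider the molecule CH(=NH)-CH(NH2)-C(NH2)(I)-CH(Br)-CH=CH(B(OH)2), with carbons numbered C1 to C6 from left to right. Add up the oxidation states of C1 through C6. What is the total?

0

Assign +1 per bond to O/N/halogen, −1 per bond to H or an electropositive element, and 0 per bond to carbon. Tallying each carbon:
C1: 1C, 1H, 2N → 0 − 1 + 2 = +1
C2: 2C, 1H, 1N → 0 − 1 + 1 = 0
C3: 2C, 1N, 1I → 0 + 1 + 1 = +2
C4: 2C, 1H, 1Br → 0 − 1 + 1 = 0
C5: 3C, 1H → 0 − 1 = -1
C6: 2C, 1H, 1B → 0 − 1 − 1 = -2
Sum = +1 + 0 + 2 + 0 − 1 − 2 = 0.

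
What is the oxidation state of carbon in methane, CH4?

Bonds to more-electronegative neighbours contribute +1 each, bonds to H or metals contribute −1 each, and C–C bonds contribute 0.
The carbon has one bond to H (-1), one bond to H (-1), one bond to H (-1), one bond to H (-1).
Oxidation state = -1 − 1 − 1 − 1 = -4.

-4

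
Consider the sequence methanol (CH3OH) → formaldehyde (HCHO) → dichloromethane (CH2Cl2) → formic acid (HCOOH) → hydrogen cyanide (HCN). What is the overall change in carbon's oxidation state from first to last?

+4

Carbon oxidation states along the series — methanol: -2, formaldehyde: 0, dichloromethane: 0, formic acid: +2, hydrogen cyanide: +2.
Net change = +2 − (-2) = +4.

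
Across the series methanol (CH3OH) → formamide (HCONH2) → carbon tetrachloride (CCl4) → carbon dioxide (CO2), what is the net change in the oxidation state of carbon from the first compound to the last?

+6

Carbon oxidation states along the series — methanol: -2, formamide: +2, carbon tetrachloride: +4, carbon dioxide: +4.
Net change = +4 − (-2) = +6.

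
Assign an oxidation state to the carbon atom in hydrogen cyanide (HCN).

+2

The carbon has one bond to H (-1), a triple bond to N (3×+1 = +3).
Oxidation state = -1 + 3 = +2.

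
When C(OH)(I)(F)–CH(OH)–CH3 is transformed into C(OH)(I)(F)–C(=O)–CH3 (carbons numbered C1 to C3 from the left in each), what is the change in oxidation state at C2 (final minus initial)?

+2

Before: C2 has 2 bonds to C, 1 bond to H, 1 bond to O → oxidation state 0.
After: C2 has 2 bonds to C, 2 bonds to O → oxidation state +2.
Δ = +2 − (0) = +2, so this is an oxidation at C2.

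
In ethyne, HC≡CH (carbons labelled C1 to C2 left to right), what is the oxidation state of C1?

-1

C1 has one bond to H (-1), a triple bond to C (3×0 = 0).
Oxidation state = -1 + 0 = -1.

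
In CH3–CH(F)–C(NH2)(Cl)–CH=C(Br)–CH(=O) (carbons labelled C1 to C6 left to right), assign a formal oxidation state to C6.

+1

Bonds to more-electronegative neighbours contribute +1 each, bonds to H or metals contribute −1 each, and C–C bonds contribute 0.
C6 has one bond to C (0), a double bond to O (2×+1 = +2), one bond to H (-1).
Oxidation state = 0 + 2 − 1 = +1.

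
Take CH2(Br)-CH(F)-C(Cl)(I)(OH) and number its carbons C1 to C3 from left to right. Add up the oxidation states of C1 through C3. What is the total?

Tallying each carbon's bonds:
C1: 1C, 2H, 1Br → 0 − 2 + 1 = -1
C2: 2C, 1H, 1F → 0 − 1 + 1 = 0
C3: 1C, 1O, 1Cl, 1I → 0 + 1 + 1 + 1 = +3
Sum = -1 + 0 + 3 = +2.

+2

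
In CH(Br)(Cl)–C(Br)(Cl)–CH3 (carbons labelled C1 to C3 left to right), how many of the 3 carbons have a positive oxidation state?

Tallying each carbon's bonds:
C1: 1C, 1H, 1Cl, 1Br → 0 − 1 + 1 + 1 = +1
C2: 2C, 1Cl, 1Br → 0 + 1 + 1 = +2
C3: 1C, 3H → 0 − 3 = -3
2 carbons (C1, C2) meet the condition.

2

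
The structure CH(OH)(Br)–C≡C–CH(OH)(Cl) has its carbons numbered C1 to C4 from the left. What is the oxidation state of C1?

C1 has one bond to C (0), one bond to O (+1), one bond to Br (+1), one bond to H (-1).
Oxidation state = 0 + 1 + 1 − 1 = +1.

+1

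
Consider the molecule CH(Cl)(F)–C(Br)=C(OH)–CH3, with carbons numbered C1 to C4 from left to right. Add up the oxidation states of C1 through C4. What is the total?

0

Each bond to a more electronegative atom (O, N, halogen) counts +1, each bond to a less electronegative atom (H, metal, B, Si) counts −1, and each C–C bond counts 0. Tallying each carbon:
C1: 1C, 1H, 1F, 1Cl → 0 − 1 + 1 + 1 = +1
C2: 3C, 1Br → 0 + 1 = +1
C3: 3C, 1O → 0 + 1 = +1
C4: 1C, 3H → 0 − 3 = -3
Sum = +1 + 1 + 1 − 3 = 0.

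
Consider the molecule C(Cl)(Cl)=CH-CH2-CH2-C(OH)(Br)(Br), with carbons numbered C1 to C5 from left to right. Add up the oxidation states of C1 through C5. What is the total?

0

Tallying each carbon's bonds:
C1: 2C, 2Cl → 0 + 2 = +2
C2: 3C, 1H → 0 − 1 = -1
C3: 2C, 2H → 0 − 2 = -2
C4: 2C, 2H → 0 − 2 = -2
C5: 1C, 1O, 2Br → 0 + 1 + 2 = +3
Sum = +2 − 1 − 2 − 2 + 3 = 0.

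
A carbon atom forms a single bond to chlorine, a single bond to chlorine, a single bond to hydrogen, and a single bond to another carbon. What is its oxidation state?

+1

Assign +1 per bond to O/N/halogen, −1 per bond to H or an electropositive element, and 0 per bond to carbon.
The carbon has one bond to C (0), one bond to Cl (+1), one bond to H (-1), one bond to Cl (+1).
Oxidation state = 0 + 1 − 1 + 1 = +1.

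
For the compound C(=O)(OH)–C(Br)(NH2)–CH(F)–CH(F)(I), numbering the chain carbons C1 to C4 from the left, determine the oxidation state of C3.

0

C3 has one bond to C (0), one bond to C (0), one bond to F (+1), one bond to H (-1).
Oxidation state = 0 + 0 + 1 − 1 = 0.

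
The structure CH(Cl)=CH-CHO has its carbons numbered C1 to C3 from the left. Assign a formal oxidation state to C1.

C1 has a double bond to C (2×0 = 0), one bond to H (-1), one bond to Cl (+1).
Oxidation state = 0 − 1 + 1 = 0.

0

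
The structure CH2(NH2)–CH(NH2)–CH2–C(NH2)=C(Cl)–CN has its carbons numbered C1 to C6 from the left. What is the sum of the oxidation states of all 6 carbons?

+2

Count +1 for every bond to an atom more electronegative than carbon and −1 for every bond to one less electronegative; C–C bonds are 0. Tallying each carbon:
C1: 1C, 2H, 1N → 0 − 2 + 1 = -1
C2: 2C, 1H, 1N → 0 − 1 + 1 = 0
C3: 2C, 2H → 0 − 2 = -2
C4: 3C, 1N → 0 + 1 = +1
C5: 3C, 1Cl → 0 + 1 = +1
C6: 1C, 3N → 0 + 3 = +3
Sum = -1 + 0 − 2 + 1 + 1 + 3 = +2.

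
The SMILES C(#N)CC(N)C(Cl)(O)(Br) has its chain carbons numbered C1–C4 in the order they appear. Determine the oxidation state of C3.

C3 has one bond to C (0), one bond to C (0), one bond to H (-1), one bond to N (+1).
Oxidation state = 0 + 0 − 1 + 1 = 0.

0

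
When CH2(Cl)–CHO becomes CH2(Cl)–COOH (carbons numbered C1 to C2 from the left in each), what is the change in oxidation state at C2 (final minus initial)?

+2

Before: C2 has 1 bond to C, 1 bond to H, 2 bonds to O → oxidation state +1.
After: C2 has 1 bond to C, 3 bonds to O → oxidation state +3.
Δ = +3 − (+1) = +2, so this is an oxidation at C2.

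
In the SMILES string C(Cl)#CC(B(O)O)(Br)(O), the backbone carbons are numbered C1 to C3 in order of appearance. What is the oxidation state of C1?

Bonds to more-electronegative neighbours contribute +1 each, bonds to H or metals contribute −1 each, and C–C bonds contribute 0.
C1 has a triple bond to C (3×0 = 0), one bond to Cl (+1).
Oxidation state = 0 + 1 = +1.

+1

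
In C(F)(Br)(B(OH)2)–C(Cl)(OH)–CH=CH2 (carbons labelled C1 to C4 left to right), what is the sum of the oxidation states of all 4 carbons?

0

Assign +1 per bond to O/N/halogen, −1 per bond to H or an electropositive element, and 0 per bond to carbon. Tallying each carbon:
C1: 1C, 1F, 1Br, 1B → 0 + 1 + 1 − 1 = +1
C2: 2C, 1O, 1Cl → 0 + 1 + 1 = +2
C3: 3C, 1H → 0 − 1 = -1
C4: 2C, 2H → 0 − 2 = -2
Sum = +1 + 2 − 1 − 2 = 0.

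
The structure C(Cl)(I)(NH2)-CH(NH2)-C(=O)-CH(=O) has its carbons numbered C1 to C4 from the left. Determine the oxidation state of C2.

0

C2 has one bond to C (0), one bond to C (0), one bond to H (-1), one bond to N (+1).
Oxidation state = 0 + 0 − 1 + 1 = 0.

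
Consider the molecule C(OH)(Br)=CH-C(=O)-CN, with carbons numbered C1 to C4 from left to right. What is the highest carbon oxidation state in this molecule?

+3

Tallying each carbon's bonds:
C1: 2C, 1O, 1Br → 0 + 1 + 1 = +2
C2: 3C, 1H → 0 − 1 = -1
C3: 2C, 2O → 0 + 2 = +2
C4: 1C, 3N → 0 + 3 = +3
The highest value is +3.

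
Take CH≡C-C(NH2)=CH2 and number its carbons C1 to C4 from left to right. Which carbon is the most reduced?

Assign +1 per bond to O/N/halogen, −1 per bond to H or an electropositive element, and 0 per bond to carbon. Tallying each carbon:
C1: 3C, 1H → 0 − 1 = -1
C2: 4C → 0 = 0
C3: 3C, 1N → 0 + 1 = +1
C4: 2C, 2H → 0 − 2 = -2
The most reduced carbon is C4 at -2.

C4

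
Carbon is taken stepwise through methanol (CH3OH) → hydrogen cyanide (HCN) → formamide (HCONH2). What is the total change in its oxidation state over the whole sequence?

+4

Carbon oxidation states along the series — methanol: -2, hydrogen cyanide: +2, formamide: +2.
Net change = +2 − (-2) = +4.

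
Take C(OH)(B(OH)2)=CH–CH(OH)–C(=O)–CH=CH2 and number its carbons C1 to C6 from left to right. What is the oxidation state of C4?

Bonds to more-electronegative neighbours contribute +1 each, bonds to H or metals contribute −1 each, and C–C bonds contribute 0.
C4 has one bond to C (0), one bond to C (0), a double bond to O (2×+1 = +2).
Oxidation state = 0 + 0 + 2 = +2.

+2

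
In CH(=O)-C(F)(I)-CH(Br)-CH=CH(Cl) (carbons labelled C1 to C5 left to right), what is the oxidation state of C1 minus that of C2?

-1

C1: 1C, 1H, 2O → 0 − 1 + 2 = +1
C2: 2C, 1F, 1I → 0 + 1 + 1 = +2
Difference: +1 − (+2) = -1.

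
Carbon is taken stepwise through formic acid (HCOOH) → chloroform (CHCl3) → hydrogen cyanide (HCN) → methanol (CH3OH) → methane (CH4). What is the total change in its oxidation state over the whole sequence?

-6

Carbon oxidation states along the series — formic acid: +2, chloroform: +2, hydrogen cyanide: +2, methanol: -2, methane: -4.
Net change = -4 − (+2) = -6.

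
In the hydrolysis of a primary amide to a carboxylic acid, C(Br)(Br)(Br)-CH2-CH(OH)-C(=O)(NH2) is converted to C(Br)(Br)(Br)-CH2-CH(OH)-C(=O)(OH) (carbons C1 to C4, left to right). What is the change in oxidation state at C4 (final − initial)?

Before: C4 has 1 bond to C, 2 bonds to O, 1 bond to N → oxidation state +3.
After: C4 has 1 bond to C, 3 bonds to O → oxidation state +3.
Δ = +3 − (+3) = 0, so no net redox change at C4.

0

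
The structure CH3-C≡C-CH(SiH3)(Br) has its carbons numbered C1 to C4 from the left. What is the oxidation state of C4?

-1

Each bond to a more electronegative atom (O, N, halogen) counts +1, each bond to a less electronegative atom (H, metal, B, Si) counts −1, and each C–C bond counts 0.
C4 has one bond to C (0), one bond to H (-1), one bond to Si (-1), one bond to Br (+1).
Oxidation state = 0 − 1 − 1 + 1 = -1.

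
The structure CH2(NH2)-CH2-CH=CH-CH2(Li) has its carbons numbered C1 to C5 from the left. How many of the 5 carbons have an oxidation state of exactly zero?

0

Tallying each carbon's bonds:
C1: 1C, 2H, 1N → 0 − 2 + 1 = -1
C2: 2C, 2H → 0 − 2 = -2
C3: 3C, 1H → 0 − 1 = -1
C4: 3C, 1H → 0 − 1 = -1
C5: 1C, 2H, 1Li → 0 − 2 − 1 = -3
0 carbons meet the condition.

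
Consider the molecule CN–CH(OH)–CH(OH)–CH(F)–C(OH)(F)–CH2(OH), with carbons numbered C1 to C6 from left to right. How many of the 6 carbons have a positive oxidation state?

2

Tallying each carbon's bonds:
C1: 1C, 3N → 0 + 3 = +3
C2: 2C, 1H, 1O → 0 − 1 + 1 = 0
C3: 2C, 1H, 1O → 0 − 1 + 1 = 0
C4: 2C, 1H, 1F → 0 − 1 + 1 = 0
C5: 2C, 1O, 1F → 0 + 1 + 1 = +2
C6: 1C, 2H, 1O → 0 − 2 + 1 = -1
2 carbons (C1, C5) meet the condition.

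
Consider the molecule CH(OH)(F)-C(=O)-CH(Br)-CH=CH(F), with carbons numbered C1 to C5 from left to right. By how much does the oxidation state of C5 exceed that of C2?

-2

C5: 2C, 1H, 1F → 0 − 1 + 1 = 0
C2: 2C, 2O → 0 + 2 = +2
Difference: 0 − (+2) = -2.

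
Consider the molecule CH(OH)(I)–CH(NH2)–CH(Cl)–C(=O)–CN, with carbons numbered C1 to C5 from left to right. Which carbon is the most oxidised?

Tallying each carbon's bonds:
C1: 1C, 1H, 1O, 1I → 0 − 1 + 1 + 1 = +1
C2: 2C, 1H, 1N → 0 − 1 + 1 = 0
C3: 2C, 1H, 1Cl → 0 − 1 + 1 = 0
C4: 2C, 2O → 0 + 2 = +2
C5: 1C, 3N → 0 + 3 = +3
The most oxidised carbon is C5 at +3.

C5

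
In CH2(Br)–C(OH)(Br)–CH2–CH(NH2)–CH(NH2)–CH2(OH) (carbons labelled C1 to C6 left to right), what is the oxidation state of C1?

Bonds to more-electronegative neighbours contribute +1 each, bonds to H or metals contribute −1 each, and C–C bonds contribute 0.
C1 has one bond to C (0), one bond to Br (+1), one bond to H (-1), one bond to H (-1).
Oxidation state = 0 + 1 − 1 − 1 = -1.

-1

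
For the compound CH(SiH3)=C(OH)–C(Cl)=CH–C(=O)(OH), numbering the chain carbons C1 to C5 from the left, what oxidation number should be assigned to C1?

Count +1 for every bond to an atom more electronegative than carbon and −1 for every bond to one less electronegative; C–C bonds are 0.
C1 has a double bond to C (2×0 = 0), one bond to Si (-1), one bond to H (-1).
Oxidation state = 0 − 1 − 1 = -2.

-2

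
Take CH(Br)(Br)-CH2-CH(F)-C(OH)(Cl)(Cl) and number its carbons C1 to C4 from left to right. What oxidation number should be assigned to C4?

+3

C4 has one bond to C (0), one bond to O (+1), one bond to Cl (+1), one bond to Cl (+1).
Oxidation state = 0 + 1 + 1 + 1 = +3.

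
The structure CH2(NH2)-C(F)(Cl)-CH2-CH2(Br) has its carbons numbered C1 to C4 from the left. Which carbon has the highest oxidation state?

Each bond to a more electronegative atom (O, N, halogen) counts +1, each bond to a less electronegative atom (H, metal, B, Si) counts −1, and each C–C bond counts 0. Tallying each carbon:
C1: 1C, 2H, 1N → 0 − 2 + 1 = -1
C2: 2C, 1F, 1Cl → 0 + 1 + 1 = +2
C3: 2C, 2H → 0 − 2 = -2
C4: 1C, 2H, 1Br → 0 − 2 + 1 = -1
The most oxidised carbon is C2 at +2.

C2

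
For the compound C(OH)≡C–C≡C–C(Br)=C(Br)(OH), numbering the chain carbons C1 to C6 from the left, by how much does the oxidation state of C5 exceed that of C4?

C5: 3C, 1Br → 0 + 1 = +1
C4: 4C → 0 = 0
Difference: +1 − (0) = +1.

+1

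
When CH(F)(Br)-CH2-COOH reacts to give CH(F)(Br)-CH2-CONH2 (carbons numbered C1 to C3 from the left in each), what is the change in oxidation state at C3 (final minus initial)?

Before: C3 has 1 bond to C, 3 bonds to O → oxidation state +3.
After: C3 has 1 bond to C, 2 bonds to O, 1 bond to N → oxidation state +3.
Δ = +3 − (+3) = 0, so no net redox change at C3.

0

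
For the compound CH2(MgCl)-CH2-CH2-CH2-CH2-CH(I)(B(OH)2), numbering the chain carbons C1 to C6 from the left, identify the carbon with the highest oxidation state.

Bonds to more-electronegative neighbours contribute +1 each, bonds to H or metals contribute −1 each, and C–C bonds contribute 0. Tallying each carbon:
C1: 1C, 2H, 1Mg → 0 − 2 − 1 = -3
C2: 2C, 2H → 0 − 2 = -2
C3: 2C, 2H → 0 − 2 = -2
C4: 2C, 2H → 0 − 2 = -2
C5: 2C, 2H → 0 − 2 = -2
C6: 1C, 1H, 1I, 1B → 0 − 1 + 1 − 1 = -1
The most oxidised carbon is C6 at -1.

C6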